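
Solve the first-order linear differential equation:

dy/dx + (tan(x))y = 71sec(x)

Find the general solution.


P(x) = tan(x) ⇒ μ = e^(∫tan(x)dx) = sec(x).
(sec(x) y)' = 71sec²(x) ⇒ sec(x) y = 71tan(x) + C.
Multiply by cos(x): y = 71sin(x) + C·cos(x).


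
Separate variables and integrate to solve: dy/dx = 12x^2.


Integrate both sides with respect to x: y = ∫ 12x^2 dx = 4x^3 + C.


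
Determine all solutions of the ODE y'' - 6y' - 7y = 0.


Characteristic equation: r² - 6r - 7 = 0.
Factor: (r - 7)(r + 1) = 0 ⇒ r = 7, -1 (distinct real).
General solution: y = C₁e^(7x) + C₂e^(-x).


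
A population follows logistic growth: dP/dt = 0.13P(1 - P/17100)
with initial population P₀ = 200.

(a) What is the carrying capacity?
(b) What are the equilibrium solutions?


Logistic ODE dP/dt = 0.13P(1 - P/17100) has equilibria where dP/dt = 0, i.e. P = 0 or P = 17100.
The coefficient (1 - P/K) = 0 when P = K, identifying K = 17100 as the carrying capacity.
(a) K = 17100; (b) equilibria P = 0 and P = 17100.


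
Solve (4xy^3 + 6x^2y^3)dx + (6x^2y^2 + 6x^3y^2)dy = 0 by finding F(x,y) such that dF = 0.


Check exactness: ∂M/∂y = 12xy^2 + 18x^2y^2 and ∂N/∂x = 12xy^2 + 18x^2y^2; equal, so the equation is exact.
Integrate M with respect to x (treating y as constant): ∫M dx = 2x^2y^3 + 2x^3y^3 + h(y).
Differentiate w.r.t. y and set equal to N: all terms match, so h'(y) = 0 and h is a constant absorbed into C.
General solution: 2x^2y^3 + 2x^3y^3 = C.


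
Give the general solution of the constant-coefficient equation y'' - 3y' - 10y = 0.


Characteristic equation: r² - 3r - 10 = 0.
Factor: (r - 5)(r + 2) = 0 ⇒ r = 5, -2 (distinct real).
General solution: y = C₁e^(5x) + C₂e^(-2x).


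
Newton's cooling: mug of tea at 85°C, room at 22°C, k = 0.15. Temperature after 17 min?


Newton's law: dT/dt = -k(T - T_a) has solution T(t) = T_a + (T₀ - T_a)e^(-kt).
Plug in T_a = 22, T₀ = 85, k = 0.15, t = 17: T(17) = 22 + (63)e^(-2.55) ≈ 26.9°C.


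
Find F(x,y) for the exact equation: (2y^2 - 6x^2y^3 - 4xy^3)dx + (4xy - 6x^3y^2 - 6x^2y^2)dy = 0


Check exactness: ∂M/∂y = 4y - 18x^2y^2 - 12xy^2 and ∂N/∂x = 4y - 18x^2y^2 - 12xy^2; equal, so the equation is exact.
Integrate M with respect to x (treating y as constant): ∫M dx = 2xy^2 - 2x^3y^3 - 2x^2y^3 + h(y).
Differentiate w.r.t. y and set equal to N: all terms match, so h'(y) = 0 and h is a constant absorbed into C.
General solution: 2xy^2 - 2x^3y^3 - 2x^2y^3 = C.


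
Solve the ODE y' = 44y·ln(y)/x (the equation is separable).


Separate: dy/[y ln(y)] = 44 dx/x.
Substitute u = ln(y): du/u = 44 dx/x.
Integrate: ln|ln(y)| = 44ln|x| + C₀, hence ln(y) = C·x^44.


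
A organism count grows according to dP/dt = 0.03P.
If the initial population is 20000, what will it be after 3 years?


The ODE dP/dt = 0.03P has solution P(t) = P(0)e^(0.03t).
Substitute P(0) = 20000 and t = 3: P(3) = 20000 e^(0.09) ≈ 21883.


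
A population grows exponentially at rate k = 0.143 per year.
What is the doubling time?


Exponential growth: P(t) = P₀ e^(0.143t). Set P(t)/P₀ = 2: e^(0.143t) = 2.
Solve: t = ln(2)/0.143 ≈ 4.85 years.


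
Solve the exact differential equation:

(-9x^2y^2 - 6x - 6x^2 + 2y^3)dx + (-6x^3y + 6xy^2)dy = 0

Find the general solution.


Check exactness: ∂M/∂y = -18x^2y + 6y^2 and ∂N/∂x = -18x^2y + 6y^2; equal, so the equation is exact.
Integrate M with respect to x (treating y as constant): ∫M dx = -3x^3y^2 - 3x^2 - 2x^3 + 2xy^3 + h(y).
Differentiate w.r.t. y and set equal to N: all terms match, so h'(y) = 0 and h is a constant absorbed into C.
General solution: -3x^3y^2 - 3x^2 - 2x^3 + 2xy^3 = C.


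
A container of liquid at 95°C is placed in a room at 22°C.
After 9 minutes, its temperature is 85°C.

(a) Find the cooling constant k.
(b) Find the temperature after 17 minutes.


Newton's law: T(t) = T_a + (T₀ - T_a)e^(-kt).
(a) Use T(9) = 85: (85 - 22)/(95 - 22) = e^(-k·9), so k = -ln(0.863)/9 ≈ 0.0164.
(b) Apply k to t = 17: T(17) = 22 + (73)e^(-0.278) ≈ 77.3°C.


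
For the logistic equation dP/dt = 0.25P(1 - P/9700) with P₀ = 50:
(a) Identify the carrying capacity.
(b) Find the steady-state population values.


Logistic ODE dP/dt = 0.25P(1 - P/9700) has equilibria where dP/dt = 0, i.e. P = 0 or P = 9700.
The coefficient (1 - P/K) = 0 when P = K, identifying K = 9700 as the carrying capacity.
(a) K = 9700; (b) equilibria P = 0 and P = 9700.


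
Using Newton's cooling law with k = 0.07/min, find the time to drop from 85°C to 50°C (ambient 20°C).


From T(t) = T_a + (T₀ - T_a)e^(-kt), set T(t) = 50:
(50 - 20) / (85 - 20) = e^(-0.07t), so t = -ln(0.462)/0.07 ≈ 11.0 minutes.


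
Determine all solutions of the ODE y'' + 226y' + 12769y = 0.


Characteristic equation: r² + 226r + 12769 = 0, i.e. (r + 113)² = 0.
Repeated root r = -113; include an x factor for the second linearly independent solution.
General solution: y = (C₁ + C₂x)e^(-113x).


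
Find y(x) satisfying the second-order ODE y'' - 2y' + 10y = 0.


Characteristic equation: r² - 2r + 10 = 0.
Discriminant is negative; roots r = 1 ± 3i (complex conjugate pair).
General solution uses e^(α x)(C₁ cos(β x) + C₂ sin(β x)): y = e^(x)(C₁cos(3x) + C₂sin(3x)).


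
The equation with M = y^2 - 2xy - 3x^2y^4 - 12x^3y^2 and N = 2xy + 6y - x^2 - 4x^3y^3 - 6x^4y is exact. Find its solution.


Check exactness: ∂M/∂y = 2y - 2x - 12x^2y^3 - 24x^3y and ∂N/∂x = 2y - 2x - 12x^2y^3 - 24x^3y; equal, so the equation is exact.
Integrate M with respect to x (treating y as constant): ∫M dx = xy^2 - x^2y - x^3y^4 - 3x^4y^2 + h(y).
Differentiate w.r.t. y and set equal to N: the x-dependent terms already match, leaving h'(y) = 6y. Integrate: h(y) = 3y^2.
So F(x,y) = xy^2 + 3y^2 - x^2y - x^3y^4 - 3x^4y^2.
General solution: xy^2 + 3y^2 - x^2y - x^3y^4 - 3x^4y^2 = C.


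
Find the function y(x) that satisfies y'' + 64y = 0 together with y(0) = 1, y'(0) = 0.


Characteristic roots of r² + 64 = 0 are ±8i, so y = C₁cos(8x) + C₂sin(8x).
Apply y(0) = 1: C₁ = 1. Differentiate and apply y'(0) = 0: 8·C₂ = 0, so C₂ = 0.
Particular solution: y = cos(8x).


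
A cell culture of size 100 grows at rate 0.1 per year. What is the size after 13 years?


The ODE dP/dt = 0.1P has solution P(t) = P(0)e^(0.1t).
Substitute P(0) = 100 and t = 13: P(13) = 100 e^(1.30) ≈ 367.


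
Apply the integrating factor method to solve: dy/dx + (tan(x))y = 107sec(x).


P(x) = tan(x) ⇒ μ = e^(∫tan(x)dx) = sec(x).
(sec(x) y)' = 107sec²(x) ⇒ sec(x) y = 107tan(x) + C.
Multiply by cos(x): y = 107sin(x) + C·cos(x).


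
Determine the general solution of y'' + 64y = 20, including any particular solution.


Homogeneous part: r² + 64 = 0 ⇒ r = ±8i, so y_h = C₁cos(8x) + C₂sin(8x).
Try constant y_p = A; plug in: 64A = 20 ⇒ A = 5/16.
General solution: y = C₁cos(8x) + C₂sin(8x) + 5/16.


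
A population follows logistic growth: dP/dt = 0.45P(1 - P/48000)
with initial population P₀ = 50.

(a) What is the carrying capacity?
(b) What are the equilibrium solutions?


Logistic ODE dP/dt = 0.45P(1 - P/48000) has equilibria where dP/dt = 0, i.e. P = 0 or P = 48000.
The coefficient (1 - P/K) = 0 when P = K, identifying K = 48000 as the carrying capacity.
(a) K = 48000; (b) equilibria P = 0 and P = 48000.


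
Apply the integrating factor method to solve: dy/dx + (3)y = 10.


P(x) = 3, Q(x) = 10; integrating factor μ = e^(3x).
(μ y)' = 10e^(3x) ⇒ μ y = (10/3)e^(3x) + C.
Divide by μ: y = 10/3 + Ce^(-3x).


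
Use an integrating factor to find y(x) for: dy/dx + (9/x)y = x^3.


P(x) = 9/x ⇒ μ = x^9.
(x^9 y)' = x^12 ⇒ x^9 y = x^13/(13) + C.
Solve for y: y = (1/13)x^4 + C/x^9.


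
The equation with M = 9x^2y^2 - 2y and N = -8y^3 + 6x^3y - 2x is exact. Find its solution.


Check exactness: ∂M/∂y = 18x^2y - 2 and ∂N/∂x = 18x^2y - 2; equal, so the equation is exact.
Integrate M with respect to x (treating y as constant): ∫M dx = 3x^3y^2 - 2xy + h(y).
Differentiate w.r.t. y and set equal to N: the x-dependent terms already match, leaving h'(y) = -8y^3. Integrate: h(y) = -2y^4.
So F(x,y) = -2y^4 + 3x^3y^2 - 2xy.
General solution: -2y^4 + 3x^3y^2 - 2xy = C.


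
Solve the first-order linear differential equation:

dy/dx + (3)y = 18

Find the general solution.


P(x) = 3, Q(x) = 18; integrating factor μ = e^(3x).
(μ y)' = 18e^(3x) ⇒ μ y = 6e^(3x) + C.
Divide by μ: y = 6 + Ce^(-3x).


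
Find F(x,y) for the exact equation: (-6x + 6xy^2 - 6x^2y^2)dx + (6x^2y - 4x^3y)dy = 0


Check exactness: ∂M/∂y = 12xy - 12x^2y and ∂N/∂x = 12xy - 12x^2y; equal, so the equation is exact.
Integrate M with respect to x (treating y as constant): ∫M dx = -3x^2 + 3x^2y^2 - 2x^3y^2 + h(y).
Differentiate w.r.t. y and set equal to N: all terms match, so h'(y) = 0 and h is a constant absorbed into C.
General solution: -3x^2 + 3x^2y^2 - 2x^3y^2 = C.


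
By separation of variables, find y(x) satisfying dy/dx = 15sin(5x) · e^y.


Separate: e^(-y) dy = 15sin(5x) dx.
Integrate: -e^(-y) = -3cos(5x) + C₀.
Rearrange: e^(-y) = 3cos(5x) + C.


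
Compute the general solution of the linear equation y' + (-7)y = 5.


P(x) = -7 ⇒ μ = e^(-7x).
(μ y)' = 5e^(-7x) ⇒ μ y = -(5/7)e^(-7x) + C.
Divide by μ: y = -5/7 + Ce^(7x).


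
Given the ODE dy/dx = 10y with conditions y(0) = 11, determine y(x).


General solution of y' = 10y is y = Ce^(10x).
Apply y(0) = 11: C = 11.
Particular solution: y = 11e^(10x).


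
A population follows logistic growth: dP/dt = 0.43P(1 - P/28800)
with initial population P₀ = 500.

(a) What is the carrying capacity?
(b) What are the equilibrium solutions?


Logistic ODE dP/dt = 0.43P(1 - P/28800) has equilibria where dP/dt = 0, i.e. P = 0 or P = 28800.
The coefficient (1 - P/K) = 0 when P = K, identifying K = 28800 as the carrying capacity.
(a) K = 28800; (b) equilibria P = 0 and P = 28800.


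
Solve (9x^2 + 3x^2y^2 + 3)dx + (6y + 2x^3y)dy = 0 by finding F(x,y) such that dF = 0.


Check exactness: ∂M/∂y = 6x^2y and ∂N/∂x = 6x^2y; equal, so the equation is exact.
Integrate M with respect to x (treating y as constant): ∫M dx = 3x^3 + x^3y^2 + 3x + h(y).
Differentiate w.r.t. y and set equal to N: the x-dependent terms already match, leaving h'(y) = 6y. Integrate: h(y) = 3y^2.
So F(x,y) = 3x^3 + 3y^2 + x^3y^2 + 3x.
General solution: 3x^3 + 3y^2 + x^3y^2 + 3x = C.


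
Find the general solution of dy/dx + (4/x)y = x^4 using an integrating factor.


P(x) = 4/x ⇒ μ = x^4.
(x^4 y)' = x^8 ⇒ x^4 y = x^9/(9) + C.
Solve for y: y = (1/9)x^5 + C/x^4.


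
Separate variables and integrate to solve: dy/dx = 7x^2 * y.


Separate variables: dy/y = 7x^2 dx.
Integrate: ln|y| = (7/3)x^3 + C₀.
Exponentiate: y = Ce^((7/3)x^3).


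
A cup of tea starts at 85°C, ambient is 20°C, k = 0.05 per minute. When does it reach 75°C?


From T(t) = T_a + (T₀ - T_a)e^(-kt), set T(t) = 75:
(75 - 20) / (85 - 20) = e^(-0.05t), so t = -ln(0.846)/0.05 ≈ 3.3 minutes.


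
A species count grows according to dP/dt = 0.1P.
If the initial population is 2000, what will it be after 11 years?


The ODE dP/dt = 0.1P has solution P(t) = P(0)e^(0.1t).
Substitute P(0) = 2000 and t = 11: P(11) = 2000 e^(1.10) ≈ 6008.


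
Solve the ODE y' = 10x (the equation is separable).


Integrate both sides with respect to x: y = ∫ 10x dx = 5x^2 + C.


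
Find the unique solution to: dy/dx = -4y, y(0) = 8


General solution of y' = -4y is y = Ce^(-4x).
Apply y(0) = 8: C = 8.
Particular solution: y = 8e^(-4x).


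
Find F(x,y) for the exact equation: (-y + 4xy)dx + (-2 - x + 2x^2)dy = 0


Check exactness: ∂M/∂y = -1 + 4x and ∂N/∂x = -1 + 4x; equal, so the equation is exact.
Integrate M with respect to x (treating y as constant): ∫M dx = -xy + 2x^2y + h(y).
Differentiate w.r.t. y and set equal to N: the x-dependent terms already match, leaving h'(y) = -2. Integrate: h(y) = -2y.
So F(x,y) = -2y - xy + 2x^2y.
General solution: -2y - xy + 2x^2y = C.


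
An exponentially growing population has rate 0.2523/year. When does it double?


Exponential growth: P(t) = P₀ e^(0.2523t). Set P(t)/P₀ = 2: e^(0.2523t) = 2.
Solve: t = ln(2)/0.2523 ≈ 2.75 years.


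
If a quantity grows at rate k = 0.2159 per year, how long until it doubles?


Exponential growth: P(t) = P₀ e^(0.2159t). Set P(t)/P₀ = 2: e^(0.2159t) = 2.
Solve: t = ln(2)/0.2159 ≈ 3.21 years.


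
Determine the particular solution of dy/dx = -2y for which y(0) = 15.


General solution of y' = -2y is y = Ce^(-2x).
Apply y(0) = 15: C = 15.
Particular solution: y = 15e^(-2x).


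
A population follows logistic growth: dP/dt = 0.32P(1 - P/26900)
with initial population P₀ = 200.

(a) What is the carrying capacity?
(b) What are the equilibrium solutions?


Logistic ODE dP/dt = 0.32P(1 - P/26900) has equilibria where dP/dt = 0, i.e. P = 0 or P = 26900.
The coefficient (1 - P/K) = 0 when P = K, identifying K = 26900 as the carrying capacity.
(a) K = 26900; (b) equilibria P = 0 and P = 26900.


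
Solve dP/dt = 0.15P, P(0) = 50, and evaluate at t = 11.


The ODE dP/dt = 0.15P has solution P(t) = P(0)e^(0.15t).
Substitute P(0) = 50 and t = 11: P(11) = 50 e^(1.65) ≈ 260.


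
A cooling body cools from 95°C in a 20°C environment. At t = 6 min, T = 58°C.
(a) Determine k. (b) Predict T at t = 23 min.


Newton's law: T(t) = T_a + (T₀ - T_a)e^(-kt).
(a) Use T(6) = 58: (58 - 20)/(95 - 20) = e^(-k·6), so k = -ln(0.507)/6 ≈ 0.1133.
(b) Apply k to t = 23: T(23) = 20 + (75)e^(-2.606) ≈ 25.5°C.


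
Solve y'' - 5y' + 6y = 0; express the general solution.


Characteristic equation: r² - 5r + 6 = 0.
Factor: (r - 2)(r - 3) = 0 ⇒ r = 2, 3 (distinct real).
General solution: y = C₁e^(2x) + C₂e^(3x).


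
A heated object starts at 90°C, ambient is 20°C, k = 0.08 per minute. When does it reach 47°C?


From T(t) = T_a + (T₀ - T_a)e^(-kt), set T(t) = 47:
(47 - 20) / (90 - 20) = e^(-0.08t), so t = -ln(0.386)/0.08 ≈ 11.9 minutes.


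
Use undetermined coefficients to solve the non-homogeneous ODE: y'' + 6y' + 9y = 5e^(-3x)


Characteristic polynomial (r + 3)² = 0; repeated root r = -3.
y_h = (C₁ + C₂x)e^(-3x). Forcing matches the repeated root (resonance), so try y_p = Ax² e^(-3x).
Substitute and solve for A: 2A = 5, so A = 5/2.
General solution: y = (C₁ + C₂x + (5/2)x²)e^(-3x).


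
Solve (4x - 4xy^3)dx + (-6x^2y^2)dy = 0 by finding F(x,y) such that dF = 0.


Check exactness: ∂M/∂y = -12xy^2 and ∂N/∂x = -12xy^2; equal, so the equation is exact.
Integrate M with respect to x (treating y as constant): ∫M dx = 2x^2 - 2x^2y^3 + h(y).
Differentiate w.r.t. y and set equal to N: all terms match, so h'(y) = 0 and h is a constant absorbed into C.
General solution: 2x^2 - 2x^2y^3 = C.


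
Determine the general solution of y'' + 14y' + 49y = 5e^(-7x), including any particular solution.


Characteristic polynomial (r + 7)² = 0; repeated root r = -7.
y_h = (C₁ + C₂x)e^(-7x). Forcing matches the repeated root (resonance), so try y_p = Ax² e^(-7x).
Substitute and solve for A: 2A = 5, so A = 5/2.
General solution: y = (C₁ + C₂x + (5/2)x²)e^(-7x).


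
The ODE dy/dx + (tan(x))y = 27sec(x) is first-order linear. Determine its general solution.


P(x) = tan(x) ⇒ μ = e^(∫tan(x)dx) = sec(x).
(sec(x) y)' = 27sec²(x) ⇒ sec(x) y = 27tan(x) + C.
Multiply by cos(x): y = 27sin(x) + C·cos(x).


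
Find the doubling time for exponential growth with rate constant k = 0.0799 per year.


Exponential growth: P(t) = P₀ e^(0.0799t). Set P(t)/P₀ = 2: e^(0.0799t) = 2.
Solve: t = ln(2)/0.0799 ≈ 8.68 years.


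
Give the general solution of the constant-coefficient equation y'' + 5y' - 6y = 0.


Characteristic equation: r² + 5r - 6 = 0.
Factor: (r + 6)(r - 1) = 0 ⇒ r = -6, 1 (distinct real).
General solution: y = C₁e^(-6x) + C₂e^(x).


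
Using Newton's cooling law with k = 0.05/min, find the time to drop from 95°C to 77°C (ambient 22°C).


From T(t) = T_a + (T₀ - T_a)e^(-kt), set T(t) = 77:
(77 - 22) / (95 - 22) = e^(-0.05t), so t = -ln(0.753)/0.05 ≈ 5.7 minutes.


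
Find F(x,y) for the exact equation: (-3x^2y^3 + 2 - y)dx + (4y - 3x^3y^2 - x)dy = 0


Check exactness: ∂M/∂y = -9x^2y^2 - 1 and ∂N/∂x = -9x^2y^2 - 1; equal, so the equation is exact.
Integrate M with respect to x (treating y as constant): ∫M dx = -x^3y^3 + 2x - xy + h(y).
Differentiate w.r.t. y and set equal to N: the x-dependent terms already match, leaving h'(y) = 4y. Integrate: h(y) = 2y^2.
So F(x,y) = 2y^2 - x^3y^3 + 2x - xy.
General solution: 2y^2 - x^3y^3 + 2x - xy = C.


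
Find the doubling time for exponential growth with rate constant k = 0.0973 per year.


Exponential growth: P(t) = P₀ e^(0.0973t). Set P(t)/P₀ = 2: e^(0.0973t) = 2.
Solve: t = ln(2)/0.0973 ≈ 7.12 years.


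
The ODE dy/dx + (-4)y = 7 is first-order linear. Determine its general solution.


P(x) = -4 ⇒ μ = e^(-4x).
(μ y)' = 7e^(-4x) ⇒ μ y = -(7/4)e^(-4x) + C.
Divide by μ: y = -7/4 + Ce^(4x).


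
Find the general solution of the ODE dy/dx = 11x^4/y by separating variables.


Separate variables: y dy = 11x^4 dx.
Integrate both sides: y²/2 = (11/5)x^5 + C₀.
Multiply by 2: y² = (22/5)x^5 + C.


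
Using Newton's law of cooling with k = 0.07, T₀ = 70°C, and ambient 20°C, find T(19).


Newton's law: dT/dt = -k(T - T_a) has solution T(t) = T_a + (T₀ - T_a)e^(-kt).
Plug in T_a = 20, T₀ = 70, k = 0.07, t = 19: T(19) = 20 + (50)e^(-1.33) ≈ 33.2°C.


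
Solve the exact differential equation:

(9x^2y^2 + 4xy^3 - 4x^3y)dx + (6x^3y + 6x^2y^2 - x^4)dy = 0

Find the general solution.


Check exactness: ∂M/∂y = 18x^2y + 12xy^2 - 4x^3 and ∂N/∂x = 18x^2y + 12xy^2 - 4x^3; equal, so the equation is exact.
Integrate M with respect to x (treating y as constant): ∫M dx = 3x^3y^2 + 2x^2y^3 - x^4y + h(y).
Differentiate w.r.t. y and set equal to N: all terms match, so h'(y) = 0 and h is a constant absorbed into C.
General solution: 3x^3y^2 + 2x^2y^3 - x^4y = C.


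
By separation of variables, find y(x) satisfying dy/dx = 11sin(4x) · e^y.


Separate: e^(-y) dy = 11sin(4x) dx.
Integrate: -e^(-y) = -(11/4)cos(4x) + C₀.
Rearrange: e^(-y) = (11/4)cos(4x) + C.


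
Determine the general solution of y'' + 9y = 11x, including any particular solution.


Homogeneous: r² + 9 = 0 ⇒ r = ±3i, y_h = C₁cos(3x) + C₂sin(3x).
Polynomial forcing; try y_p = Ax + B. Then y_p'' + 9 y_p = 9(Ax + B) = 11x, so B = 0 and A = 11/9.
General solution: y = C₁cos(3x) + C₂sin(3x) + (11/9)x.


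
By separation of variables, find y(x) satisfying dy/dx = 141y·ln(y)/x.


Separate: dy/[y ln(y)] = 141 dx/x.
Substitute u = ln(y): du/u = 141 dx/x.
Integrate: ln|ln(y)| = 141ln|x| + C₀, hence ln(y) = C·x^141.


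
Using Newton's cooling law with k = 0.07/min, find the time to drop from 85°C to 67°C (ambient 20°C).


From T(t) = T_a + (T₀ - T_a)e^(-kt), set T(t) = 67:
(67 - 20) / (85 - 20) = e^(-0.07t), so t = -ln(0.723)/0.07 ≈ 4.6 minutes.


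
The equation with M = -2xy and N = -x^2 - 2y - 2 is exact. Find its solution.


Check exactness: ∂M/∂y = -2x and ∂N/∂x = -2x; equal, so the equation is exact.
Integrate M with respect to x (treating y as constant): ∫M dx = -x^2y + h(y).
Differentiate w.r.t. y and set equal to N: the x-dependent terms already match, leaving h'(y) = -2y - 2. Integrate: h(y) = -y^2 - 2y.
So F(x,y) = -x^2y - y^2 - 2y.
General solution: -x^2y - y^2 - 2y = C.


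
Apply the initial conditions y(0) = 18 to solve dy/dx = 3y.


General solution of y' = 3y is y = Ce^(3x).
Apply y(0) = 18: C = 18.
Particular solution: y = 18e^(3x).


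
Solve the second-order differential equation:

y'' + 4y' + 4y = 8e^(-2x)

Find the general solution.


Characteristic polynomial (r + 2)² = 0; repeated root r = -2.
y_h = (C₁ + C₂x)e^(-2x). Forcing matches the repeated root (resonance), so try y_p = Ax² e^(-2x).
Substitute and solve for A: 2A = 8, so A = 4.
General solution: y = (C₁ + C₂x + 4x²)e^(-2x).


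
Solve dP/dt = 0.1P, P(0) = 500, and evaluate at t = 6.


The ODE dP/dt = 0.1P has solution P(t) = P(0)e^(0.1t).
Substitute P(0) = 500 and t = 6: P(6) = 500 e^(0.60) ≈ 911.


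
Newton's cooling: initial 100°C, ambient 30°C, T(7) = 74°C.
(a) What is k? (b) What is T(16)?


Newton's law: T(t) = T_a + (T₀ - T_a)e^(-kt).
(a) Use T(7) = 74: (74 - 30)/(100 - 30) = e^(-k·7), so k = -ln(0.629)/7 ≈ 0.0663.
(b) Apply k to t = 16: T(16) = 30 + (70)e^(-1.061) ≈ 54.2°C.


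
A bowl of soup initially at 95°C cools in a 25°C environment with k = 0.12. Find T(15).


Newton's law: dT/dt = -k(T - T_a) has solution T(t) = T_a + (T₀ - T_a)e^(-kt).
Plug in T_a = 25, T₀ = 95, k = 0.12, t = 15: T(15) = 25 + (70)e^(-1.80) ≈ 36.6°C.


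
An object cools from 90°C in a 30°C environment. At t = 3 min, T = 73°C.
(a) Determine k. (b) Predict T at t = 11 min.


Newton's law: T(t) = T_a + (T₀ - T_a)e^(-kt).
(a) Use T(3) = 73: (73 - 30)/(90 - 30) = e^(-k·3), so k = -ln(0.717)/3 ≈ 0.1110.
(b) Apply k to t = 11: T(11) = 30 + (60)e^(-1.222) ≈ 47.7°C.


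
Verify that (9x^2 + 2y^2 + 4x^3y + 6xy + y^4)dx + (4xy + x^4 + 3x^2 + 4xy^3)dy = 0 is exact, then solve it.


Check exactness: ∂M/∂y = 4y + 4x^3 + 6x + 4y^3 and ∂N/∂x = 4y + 4x^3 + 6x + 4y^3; equal, so the equation is exact.
Integrate M with respect to x (treating y as constant): ∫M dx = 3x^3 + 2xy^2 + x^4y + 3x^2y + xy^4 + h(y).
Differentiate w.r.t. y and set equal to N: all terms match, so h'(y) = 0 and h is a constant absorbed into C.
General solution: 3x^3 + 2xy^2 + x^4y + 3x^2y + xy^4 = C.


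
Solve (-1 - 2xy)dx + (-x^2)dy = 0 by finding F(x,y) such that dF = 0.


Check exactness: ∂M/∂y = -2x and ∂N/∂x = -2x; equal, so the equation is exact.
Integrate M with respect to x (treating y as constant): ∫M dx = -x - x^2y + h(y).
Differentiate w.r.t. y and set equal to N: all terms match, so h'(y) = 0 and h is a constant absorbed into C.
General solution: -x - x^2y = C.


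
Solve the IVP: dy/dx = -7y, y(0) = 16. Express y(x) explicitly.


General solution of y' = -7y is y = Ce^(-7x).
Apply y(0) = 16: C = 16.
Particular solution: y = 16e^(-7x).


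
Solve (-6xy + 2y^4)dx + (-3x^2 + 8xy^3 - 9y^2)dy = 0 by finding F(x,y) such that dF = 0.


Check exactness: ∂M/∂y = -6x + 8y^3 and ∂N/∂x = -6x + 8y^3; equal, so the equation is exact.
Integrate M with respect to x (treating y as constant): ∫M dx = -3x^2y + 2xy^4 + h(y).
Differentiate w.r.t. y and set equal to N: the x-dependent terms already match, leaving h'(y) = -9y^2. Integrate: h(y) = -3y^3.
So F(x,y) = -3x^2y + 2xy^4 - 3y^3.
General solution: -3x^2y + 2xy^4 - 3y^3 = C.


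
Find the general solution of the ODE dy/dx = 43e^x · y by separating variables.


Separate variables: dy/y = 43e^x dx.
Integrate: ln|y| = 43e^x + C₀.
Exponentiate: y = Ce^(43e^x).


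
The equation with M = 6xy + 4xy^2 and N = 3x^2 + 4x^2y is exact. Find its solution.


Check exactness: ∂M/∂y = 6x + 8xy and ∂N/∂x = 6x + 8xy; equal, so the equation is exact.
Integrate M with respect to x (treating y as constant): ∫M dx = 3x^2y + 2x^2y^2 + h(y).
Differentiate w.r.t. y and set equal to N: all terms match, so h'(y) = 0 and h is a constant absorbed into C.
General solution: 3x^2y + 2x^2y^2 = C.


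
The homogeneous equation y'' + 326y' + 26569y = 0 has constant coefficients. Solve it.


Characteristic equation: r² + 326r + 26569 = 0, i.e. (r + 163)² = 0.
Repeated root r = -163; include an x factor for the second linearly independent solution.
General solution: y = (C₁ + C₂x)e^(-163x).


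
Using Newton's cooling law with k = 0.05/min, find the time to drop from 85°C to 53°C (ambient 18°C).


From T(t) = T_a + (T₀ - T_a)e^(-kt), set T(t) = 53:
(53 - 18) / (85 - 18) = e^(-0.05t), so t = -ln(0.522)/0.05 ≈ 13.0 minutes.


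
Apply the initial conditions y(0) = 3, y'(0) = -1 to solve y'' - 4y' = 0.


Characteristic roots of r² - 4r = 0 are 0, 4.
General solution y = c₁ + c₂ e^(4x).
Apply y(0) = 3: c₁ + c₂ = 3. Apply y'(0) = -1: 0 c₁ + 4 c₂ = -1.
Solve: c₁ = 13/4, c₂ = -1/4.
Particular solution: y = 13/4 - (1/4)e^(4x).


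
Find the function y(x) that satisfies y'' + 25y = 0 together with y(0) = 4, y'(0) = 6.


Characteristic roots of r² + 25 = 0 are ±5i, so y = C₁cos(5x) + C₂sin(5x).
Apply y(0) = 4: C₁ = 4. Differentiate and apply y'(0) = 6: 5·C₂ = 6, so C₂ = 6/5.
Particular solution: y = 4cos(5x) + (6/5)sin(5x).


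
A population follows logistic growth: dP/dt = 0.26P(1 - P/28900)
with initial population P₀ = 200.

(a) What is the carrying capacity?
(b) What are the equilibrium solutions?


Logistic ODE dP/dt = 0.26P(1 - P/28900) has equilibria where dP/dt = 0, i.e. P = 0 or P = 28900.
The coefficient (1 - P/K) = 0 when P = K, identifying K = 28900 as the carrying capacity.
(a) K = 28900; (b) equilibria P = 0 and P = 28900.


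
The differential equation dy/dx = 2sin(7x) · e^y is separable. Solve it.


Separate: e^(-y) dy = 2sin(7x) dx.
Integrate: -e^(-y) = -(2/7)cos(7x) + C₀.
Rearrange: e^(-y) = (2/7)cos(7x) + C.


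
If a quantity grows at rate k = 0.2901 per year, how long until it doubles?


Exponential growth: P(t) = P₀ e^(0.2901t). Set P(t)/P₀ = 2: e^(0.2901t) = 2.
Solve: t = ln(2)/0.2901 ≈ 2.39 years.


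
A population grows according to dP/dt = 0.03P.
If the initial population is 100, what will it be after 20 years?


The ODE dP/dt = 0.03P has solution P(t) = P(0)e^(0.03t).
Substitute P(0) = 100 and t = 20: P(20) = 100 e^(0.60) ≈ 182.


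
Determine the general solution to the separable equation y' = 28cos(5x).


g(y) = 1, so integrate directly: y = ∫ 28cos(5x) dx = (28/5)sin(5x) + C.


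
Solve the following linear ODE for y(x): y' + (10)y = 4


P(x) = 10, Q(x) = 4; integrating factor μ = e^(10x).
(μ y)' = 4e^(10x) ⇒ μ y = (2/5)e^(10x) + C.
Divide by μ: y = 2/5 + Ce^(-10x).


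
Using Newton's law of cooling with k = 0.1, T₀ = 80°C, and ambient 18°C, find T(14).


Newton's law: dT/dt = -k(T - T_a) has solution T(t) = T_a + (T₀ - T_a)e^(-kt).
Plug in T_a = 18, T₀ = 80, k = 0.1, t = 14: T(14) = 18 + (62)e^(-1.40) ≈ 33.3°C.


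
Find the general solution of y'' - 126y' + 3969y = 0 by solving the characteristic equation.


Characteristic equation: r² - 126r + 3969 = 0, i.e. (r - 63)² = 0.
Repeated root r = 63; include an x factor for the second linearly independent solution.
General solution: y = (C₁ + C₂x)e^(63x).


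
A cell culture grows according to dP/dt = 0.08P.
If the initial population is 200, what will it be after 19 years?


The ODE dP/dt = 0.08P has solution P(t) = P(0)e^(0.08t).
Substitute P(0) = 200 and t = 19: P(19) = 200 e^(1.52) ≈ 914.


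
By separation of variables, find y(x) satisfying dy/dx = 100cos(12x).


g(y) = 1, so integrate directly: y = ∫ 100cos(12x) dx = (25/3)sin(12x) + C.


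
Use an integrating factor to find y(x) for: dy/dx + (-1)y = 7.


P(x) = -1 ⇒ μ = e^(-x).
(μ y)' = 7e^(-x) ⇒ μ y = -7e^(-x) + C.
Divide by μ: y = -7 + Ce^(x).


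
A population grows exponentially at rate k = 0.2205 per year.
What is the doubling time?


Exponential growth: P(t) = P₀ e^(0.2205t). Set P(t)/P₀ = 2: e^(0.2205t) = 2.
Solve: t = ln(2)/0.2205 ≈ 3.14 years.


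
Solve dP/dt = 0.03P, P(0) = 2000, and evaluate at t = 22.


The ODE dP/dt = 0.03P has solution P(t) = P(0)e^(0.03t).
Substitute P(0) = 2000 and t = 22: P(22) = 2000 e^(0.66) ≈ 3870.


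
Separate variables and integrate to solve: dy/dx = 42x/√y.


Separate: √y dy = 42x dx.
Integrate: (2/3)y^(3/2) = 21x² + C.


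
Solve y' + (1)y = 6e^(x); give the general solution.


P(x) = 1 ⇒ μ = e^(x).
(μ y)' = 6e^(2x) ⇒ μ y = (6/2)e^(2x) + C.
Divide by μ: y = 3e^(x) + Ce^(-x).


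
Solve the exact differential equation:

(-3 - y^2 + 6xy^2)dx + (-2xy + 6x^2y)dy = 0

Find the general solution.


Check exactness: ∂M/∂y = -2y + 12xy and ∂N/∂x = -2y + 12xy; equal, so the equation is exact.
Integrate M with respect to x (treating y as constant): ∫M dx = -3x - xy^2 + 3x^2y^2 + h(y).
Differentiate w.r.t. y and set equal to N: all terms match, so h'(y) = 0 and h is a constant absorbed into C.
General solution: -3x - xy^2 + 3x^2y^2 = C.


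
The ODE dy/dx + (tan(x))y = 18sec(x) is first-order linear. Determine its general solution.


P(x) = tan(x) ⇒ μ = e^(∫tan(x)dx) = sec(x).
(sec(x) y)' = 18sec²(x) ⇒ sec(x) y = 18tan(x) + C.
Multiply by cos(x): y = 18sin(x) + C·cos(x).


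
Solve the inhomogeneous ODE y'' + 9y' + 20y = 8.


Characteristic roots of r² + 9r + 20 = 0 are -4, -5.
y_h = C₁e^(-4x) + C₂e^(-5x).
Constant forcing; try y_p = A. Then 20A = 8 ⇒ A = 2/5.
General solution: y = C₁e^(-4x) + C₂e^(-5x) + 2/5.


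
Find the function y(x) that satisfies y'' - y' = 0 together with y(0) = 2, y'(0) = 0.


Characteristic roots of r² - r = 0 are 1, 0.
General solution y = c₁ e^(x) + c₂.
Apply y(0) = 2: c₁ + c₂ = 2. Apply y'(0) = 0: 1 c₁ + 0 c₂ = 0.
Solve: c₁ = 0, c₂ = 2.
Particular solution: y = 0e^(x) + 2.


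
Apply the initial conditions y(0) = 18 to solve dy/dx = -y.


General solution of y' = -y is y = Ce^(-x).
Apply y(0) = 18: C = 18.
Particular solution: y = 18e^(-x).


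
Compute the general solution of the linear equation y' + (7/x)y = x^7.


P(x) = 7/x ⇒ μ = x^7.
(x^7 y)' = x^7·x^7 = x^14.
Integrate: x^7 y = x^15/(15) + C.
Solve for y: y = (1/15)x^8 + C/x^7.


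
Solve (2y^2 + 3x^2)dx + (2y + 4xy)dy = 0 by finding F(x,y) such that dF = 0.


Check exactness: ∂M/∂y = 4y and ∂N/∂x = 4y; equal, so the equation is exact.
Integrate M with respect to x (treating y as constant): ∫M dx = 2xy^2 + x^3 + h(y).
Differentiate w.r.t. y and set equal to N: the x-dependent terms already match, leaving h'(y) = 2y. Integrate: h(y) = y^2.
So F(x,y) = y^2 + 2xy^2 + x^3.
General solution: y^2 + 2xy^2 + x^3 = C.


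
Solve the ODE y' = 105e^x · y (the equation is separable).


Separate variables: dy/y = 105e^x dx.
Integrate: ln|y| = 105e^x + C₀.
Exponentiate: y = Ce^(105e^x).


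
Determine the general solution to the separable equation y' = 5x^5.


Integrate both sides with respect to x: y = ∫ 5x^5 dx = (5/6)x^6 + C.


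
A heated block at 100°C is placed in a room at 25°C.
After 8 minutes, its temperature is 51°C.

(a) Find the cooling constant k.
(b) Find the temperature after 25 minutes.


Newton's law: T(t) = T_a + (T₀ - T_a)e^(-kt).
(a) Use T(8) = 51: (51 - 25)/(100 - 25) = e^(-k·8), so k = -ln(0.347)/8 ≈ 0.1324.
(b) Apply k to t = 25: T(25) = 25 + (75)e^(-3.311) ≈ 27.7°C.


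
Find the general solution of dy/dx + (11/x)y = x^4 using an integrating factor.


P(x) = 11/x ⇒ μ = x^11.
(x^11 y)' = x^15 ⇒ x^11 y = x^16/(16) + C.
Solve for y: y = (1/16)x^5 + C/x^11.


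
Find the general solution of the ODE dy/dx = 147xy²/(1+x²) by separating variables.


Separate: dy/y² = 147x/(1+x²) dx.
Integrate LHS: ∫ dy/y² = -1/y.
Integrate RHS via u = 1+x²: (147/2)ln(1+x²) + C.
Result: -1/y = (147/2)ln(1+x²) + C.


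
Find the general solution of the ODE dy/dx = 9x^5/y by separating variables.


Separate variables: y dy = 9x^5 dx.
Integrate both sides: y²/2 = (3/2)x^6 + C₀.
Multiply by 2: y² = 3x^6 + C.


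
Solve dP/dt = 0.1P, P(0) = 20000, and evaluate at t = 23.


The ODE dP/dt = 0.1P has solution P(t) = P(0)e^(0.1t).
Substitute P(0) = 20000 and t = 23: P(23) = 20000 e^(2.30) ≈ 199484.


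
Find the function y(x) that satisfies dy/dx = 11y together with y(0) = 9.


General solution of y' = 11y is y = Ce^(11x).
Apply y(0) = 9: C = 9.
Particular solution: y = 9e^(11x).


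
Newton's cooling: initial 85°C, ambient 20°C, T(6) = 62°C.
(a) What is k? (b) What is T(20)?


Newton's law: T(t) = T_a + (T₀ - T_a)e^(-kt).
(a) Use T(6) = 62: (62 - 20)/(85 - 20) = e^(-k·6), so k = -ln(0.646)/6 ≈ 0.0728.
(b) Apply k to t = 20: T(20) = 20 + (65)e^(-1.456) ≈ 35.2°C.


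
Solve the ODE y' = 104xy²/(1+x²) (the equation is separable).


Separate: dy/y² = 104x/(1+x²) dx.
Integrate LHS: ∫ dy/y² = -1/y.
Integrate RHS via u = 1+x²: 52ln(1+x²) + C.
Result: -1/y = 52ln(1+x²) + C.


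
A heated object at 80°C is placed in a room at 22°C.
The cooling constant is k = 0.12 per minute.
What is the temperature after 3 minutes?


Newton's law: dT/dt = -k(T - T_a) has solution T(t) = T_a + (T₀ - T_a)e^(-kt).
Plug in T_a = 22, T₀ = 80, k = 0.12, t = 3: T(3) = 22 + (58)e^(-0.36) ≈ 62.5°C.


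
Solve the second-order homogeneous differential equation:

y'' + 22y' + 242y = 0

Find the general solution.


Characteristic equation: r² + 22r + 242 = 0.
Discriminant is negative; roots r = -11 ± 11i (complex conjugate pair).
General solution uses e^(α x)(C₁ cos(β x) + C₂ sin(β x)): y = e^(-11x)(C₁cos(11x) + C₂sin(11x)).


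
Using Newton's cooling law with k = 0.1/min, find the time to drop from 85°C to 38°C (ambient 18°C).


From T(t) = T_a + (T₀ - T_a)e^(-kt), set T(t) = 38:
(38 - 18) / (85 - 18) = e^(-0.1t), so t = -ln(0.299)/0.1 ≈ 12.1 minutes.


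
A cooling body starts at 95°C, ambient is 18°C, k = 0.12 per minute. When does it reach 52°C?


From T(t) = T_a + (T₀ - T_a)e^(-kt), set T(t) = 52:
(52 - 18) / (95 - 18) = e^(-0.12t), so t = -ln(0.442)/0.12 ≈ 6.8 minutes.


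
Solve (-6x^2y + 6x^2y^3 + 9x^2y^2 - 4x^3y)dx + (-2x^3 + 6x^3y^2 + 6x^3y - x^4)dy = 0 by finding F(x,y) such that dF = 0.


Check exactness: ∂M/∂y = -6x^2 + 18x^2y^2 + 18x^2y - 4x^3 and ∂N/∂x = -6x^2 + 18x^2y^2 + 18x^2y - 4x^3; equal, so the equation is exact.
Integrate M with respect to x (treating y as constant): ∫M dx = -2x^3y + 2x^3y^3 + 3x^3y^2 - x^4y + h(y).
Differentiate w.r.t. y and set equal to N: all terms match, so h'(y) = 0 and h is a constant absorbed into C.
General solution: -2x^3y + 2x^3y^3 + 3x^3y^2 - x^4y = C.


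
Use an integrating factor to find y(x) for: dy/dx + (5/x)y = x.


P(x) = 5/x ⇒ μ = x^5.
(x^5 y)' = x^5·x^1 = x^6.
Integrate: x^5 y = x^7/(7) + C.
Solve for y: y = (1/7)x^2 + C/x^5.


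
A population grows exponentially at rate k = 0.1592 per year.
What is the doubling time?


Exponential growth: P(t) = P₀ e^(0.1592t). Set P(t)/P₀ = 2: e^(0.1592t) = 2.
Solve: t = ln(2)/0.1592 ≈ 4.35 years.


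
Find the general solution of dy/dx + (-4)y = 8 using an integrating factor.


P(x) = -4 ⇒ μ = e^(-4x).
(μ y)' = 8e^(-4x) ⇒ μ y = -2e^(-4x) + C.
Divide by μ: y = -2 + Ce^(4x).


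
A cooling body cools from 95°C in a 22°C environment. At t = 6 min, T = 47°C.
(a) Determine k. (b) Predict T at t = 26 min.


Newton's law: T(t) = T_a + (T₀ - T_a)e^(-kt).
(a) Use T(6) = 47: (47 - 22)/(95 - 22) = e^(-k·6), so k = -ln(0.342)/6 ≈ 0.1786.
(b) Apply k to t = 26: T(26) = 22 + (73)e^(-4.644) ≈ 22.7°C.


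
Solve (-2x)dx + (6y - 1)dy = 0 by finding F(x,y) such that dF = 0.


Check exactness: ∂M/∂y = 0 and ∂N/∂x = 0; equal, so the equation is exact.
Integrate M with respect to x (treating y as constant): ∫M dx = -x^2 + h(y).
Differentiate w.r.t. y and set equal to N: the x-dependent terms already match, leaving h'(y) = 6y - 1. Integrate: h(y) = 3y^2 - y.
So F(x,y) = 3y^2 - x^2 - y.
General solution: 3y^2 - x^2 - y = C.


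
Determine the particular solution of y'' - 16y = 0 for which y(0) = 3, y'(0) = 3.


Characteristic roots of r² - 16 = 0 are -4, 4.
General solution y = c₁ e^(-4x) + c₂ e^(4x).
Apply y(0) = 3: c₁ + c₂ = 3. Apply y'(0) = 3: -4 c₁ + 4 c₂ = 3.
Solve: c₁ = 9/8, c₂ = 15/8.
Particular solution: y = (9/8)e^(-4x) + (15/8)e^(4x).


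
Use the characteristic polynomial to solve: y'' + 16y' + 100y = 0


Characteristic equation: r² + 16r + 100 = 0.
Discriminant is negative; roots r = -8 ± 6i (complex conjugate pair).
General solution uses e^(α x)(C₁ cos(β x) + C₂ sin(β x)): y = e^(-8x)(C₁cos(6x) + C₂sin(6x)).


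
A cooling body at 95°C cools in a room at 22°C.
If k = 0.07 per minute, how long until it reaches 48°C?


From T(t) = T_a + (T₀ - T_a)e^(-kt), set T(t) = 48:
(48 - 22) / (95 - 22) = e^(-0.07t), so t = -ln(0.356)/0.07 ≈ 14.7 minutes.


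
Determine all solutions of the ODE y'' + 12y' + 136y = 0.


Characteristic equation: r² + 12r + 136 = 0.
Discriminant is negative; roots r = -6 ± 10i (complex conjugate pair).
General solution uses e^(α x)(C₁ cos(β x) + C₂ sin(β x)): y = e^(-6x)(C₁cos(10x) + C₂sin(10x)).


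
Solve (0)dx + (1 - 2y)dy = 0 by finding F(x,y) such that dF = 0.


Check exactness: ∂M/∂y = 0 and ∂N/∂x = 0; equal, so the equation is exact.
Integrate M with respect to x (treating y as constant): ∫M dx = 0 + h(y).
Differentiate w.r.t. y and set equal to N: the x-dependent terms already match, leaving h'(y) = 1 - 2y. Integrate: h(y) = y - y^2.
So F(x,y) = y - y^2.
General solution: y - y^2 = C.


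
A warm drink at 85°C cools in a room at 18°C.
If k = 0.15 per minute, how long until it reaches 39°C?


From T(t) = T_a + (T₀ - T_a)e^(-kt), set T(t) = 39:
(39 - 18) / (85 - 18) = e^(-0.15t), so t = -ln(0.313)/0.15 ≈ 7.7 minutes.


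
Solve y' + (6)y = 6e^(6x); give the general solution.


P(x) = 6 ⇒ μ = e^(6x).
(μ y)' = 6e^(12x) ⇒ μ y = (6/12)e^(12x) + C.
Divide by μ: y = (1/2)e^(6x) + Ce^(-6x).


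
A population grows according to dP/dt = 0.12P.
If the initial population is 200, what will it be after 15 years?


The ODE dP/dt = 0.12P has solution P(t) = P(0)e^(0.12t).
Substitute P(0) = 200 and t = 15: P(15) = 200 e^(1.80) ≈ 1210.


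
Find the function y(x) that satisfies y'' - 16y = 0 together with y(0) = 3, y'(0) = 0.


Characteristic roots of r² - 16 = 0 are 4, -4.
General solution y = c₁ e^(4x) + c₂ e^(-4x).
Apply y(0) = 3: c₁ + c₂ = 3. Apply y'(0) = 0: 4 c₁ - 4 c₂ = 0.
Solve: c₁ = 3/2, c₂ = 3/2.
Particular solution: y = (3/2)e^(4x) + (3/2)e^(-4x).


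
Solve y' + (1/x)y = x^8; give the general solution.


P(x) = 1/x ⇒ μ = x^1.
(x^1 y)' = x^9 ⇒ x^1 y = x^10/(10) + C.
Solve for y: y = (1/10)x^9 + C/x^1.


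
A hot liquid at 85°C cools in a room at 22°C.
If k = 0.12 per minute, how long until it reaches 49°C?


From T(t) = T_a + (T₀ - T_a)e^(-kt), set T(t) = 49:
(49 - 22) / (85 - 22) = e^(-0.12t), so t = -ln(0.429)/0.12 ≈ 7.1 minutes.


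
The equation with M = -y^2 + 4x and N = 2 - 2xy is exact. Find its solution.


Check exactness: ∂M/∂y = -2y and ∂N/∂x = -2y; equal, so the equation is exact.
Integrate M with respect to x (treating y as constant): ∫M dx = -xy^2 + 2x^2 + h(y).
Differentiate w.r.t. y and set equal to N: the x-dependent terms already match, leaving h'(y) = 2. Integrate: h(y) = 2y.
So F(x,y) = 2y - xy^2 + 2x^2.
General solution: 2y - xy^2 + 2x^2 = C.


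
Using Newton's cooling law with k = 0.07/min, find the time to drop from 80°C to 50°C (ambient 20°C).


From T(t) = T_a + (T₀ - T_a)e^(-kt), set T(t) = 50:
(50 - 20) / (80 - 20) = e^(-0.07t), so t = -ln(0.500)/0.07 ≈ 9.9 minutes.


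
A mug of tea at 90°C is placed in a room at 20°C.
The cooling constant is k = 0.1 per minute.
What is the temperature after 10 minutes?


Newton's law: dT/dt = -k(T - T_a) has solution T(t) = T_a + (T₀ - T_a)e^(-kt).
Plug in T_a = 20, T₀ = 90, k = 0.1, t = 10: T(10) = 20 + (70)e^(-1.00) ≈ 45.8°C.


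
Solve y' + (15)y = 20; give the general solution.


P(x) = 15, Q(x) = 20; integrating factor μ = e^(15x).
(μ y)' = 20e^(15x) ⇒ μ y = (4/3)e^(15x) + C.
Divide by μ: y = 4/3 + Ce^(-15x).


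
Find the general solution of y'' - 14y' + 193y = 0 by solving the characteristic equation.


Characteristic equation: r² - 14r + 193 = 0.
Discriminant is negative; roots r = 7 ± 12i (complex conjugate pair).
General solution uses e^(α x)(C₁ cos(β x) + C₂ sin(β x)): y = e^(7x)(C₁cos(12x) + C₂sin(12x)).
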